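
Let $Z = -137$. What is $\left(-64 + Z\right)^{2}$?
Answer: $40401$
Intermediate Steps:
$\left(-64 + Z\right)^{2} = \left(-64 - 137\right)^{2} = \left(-201\right)^{2} = 40401$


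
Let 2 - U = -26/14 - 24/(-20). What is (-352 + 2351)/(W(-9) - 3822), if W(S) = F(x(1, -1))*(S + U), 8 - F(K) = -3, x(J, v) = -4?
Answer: -69965/136212 ≈ -0.51365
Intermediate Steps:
F(K) = 11 (F(K) = 8 - 1*(-3) = 8 + 3 = 11)
U = 93/35 (U = 2 - (-26/14 - 24/(-20)) = 2 - (-26*1/14 - 24*(-1/20)) = 2 - (-13/7 + 6/5) = 2 - 1*(-23/35) = 2 + 23/35 = 93/35 ≈ 2.6571)
W(S) = 1023/35 + 11*S (W(S) = 11*(S + 93/35) = 11*(93/35 + S) = 1023/35 + 11*S)
(-352 + 2351)/(W(-9) - 3822) = (-352 + 2351)/((1023/35 + 11*(-9)) - 3822) = 1999/((1023/35 - 99) - 3822) = 1999/(-2442/35 - 3822) = 1999/(-136212/35) = 1999*(-35/136212) = -69965/136212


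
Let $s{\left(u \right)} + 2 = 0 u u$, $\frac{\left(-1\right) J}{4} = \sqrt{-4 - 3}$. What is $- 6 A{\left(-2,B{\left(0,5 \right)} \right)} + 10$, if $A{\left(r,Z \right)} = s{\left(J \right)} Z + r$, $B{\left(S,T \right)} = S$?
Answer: $22$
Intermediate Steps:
$J = - 4 i \sqrt{7}$ ($J = - 4 \sqrt{-4 - 3} = - 4 \sqrt{-7} = - 4 i \sqrt{7} \approx - 10.583 i$)
$s{\left(u \right)} = -2$ ($s{\left(u \right)} = -2 + 0 u u = -2 + 0 u^{2} = -2 + 0 = -2$)
$A{\left(r,Z \right)} = r - 2 Z$ ($A{\left(r,Z \right)} = - 2 Z + r = r - 2 Z$)
$- 6 A{\left(-2,B{\left(0,5 \right)} \right)} + 10 = - 6 \left(-2 - 0\right) + 10 = - 6 \left(-2 + 0\right) + 10 = \left(-6\right) \left(-2\right) + 10 = 12 + 10 = 22$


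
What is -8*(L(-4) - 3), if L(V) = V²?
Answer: -104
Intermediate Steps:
-8*(L(-4) - 3) = -8*((-4)² - 3) = -8*(16 - 3) = -8*13 = -104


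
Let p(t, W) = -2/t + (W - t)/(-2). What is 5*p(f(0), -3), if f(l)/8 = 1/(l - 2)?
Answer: 0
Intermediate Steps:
f(l) = 8/(-2 + l) (f(l) = 8/(l - 2) = 8/(-2 + l))
p(t, W) = t/2 - 2/t - W/2 (p(t, W) = -2/t + (W - t)*(-½) = -2/t + (t/2 - W/2) = t/2 - 2/t - W/2)
5*p(f(0), -3) = 5*((8/(-2 + 0))/2 - 2/(8/(-2 + 0)) - ½*(-3)) = 5*((8/(-2))/2 - 2/(8/(-2)) + 3/2) = 5*((8*(-½))/2 - 2/(8*(-½)) + 3/2) = 5*((½)*(-4) - 2/(-4) + 3/2) = 5*(-2 - 2*(-¼) + 3/2) = 5*(-2 + ½ + 3/2) = 5*0 = 0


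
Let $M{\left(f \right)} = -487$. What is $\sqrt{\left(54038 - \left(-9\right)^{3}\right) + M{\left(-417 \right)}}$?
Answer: $2 \sqrt{13570} \approx 232.98$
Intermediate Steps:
$\sqrt{\left(54038 - \left(-9\right)^{3}\right) + M{\left(-417 \right)}} = \sqrt{\left(54038 - \left(-9\right)^{3}\right) - 487} = \sqrt{\left(54038 - -729\right) - 487} = \sqrt{\left(54038 + 729\right) - 487} = \sqrt{54767 - 487} = \sqrt{54280} = 2 \sqrt{13570}$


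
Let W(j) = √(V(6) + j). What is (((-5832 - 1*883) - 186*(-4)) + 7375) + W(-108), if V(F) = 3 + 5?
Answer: 1404 + 10*I ≈ 1404.0 + 10.0*I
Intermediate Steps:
V(F) = 8
W(j) = √(8 + j)
(((-5832 - 1*883) - 186*(-4)) + 7375) + W(-108) = (((-5832 - 1*883) - 186*(-4)) + 7375) + √(8 - 108) = (((-5832 - 883) + 744) + 7375) + √(-100) = ((-6715 + 744) + 7375) + 10*I = (-5971 + 7375) + 10*I = 1404 + 10*I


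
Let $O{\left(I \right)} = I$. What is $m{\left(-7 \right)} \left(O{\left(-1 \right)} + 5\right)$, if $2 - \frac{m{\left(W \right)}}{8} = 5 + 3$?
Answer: $-192$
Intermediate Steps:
$m{\left(W \right)} = -48$ ($m{\left(W \right)} = 16 - 8 \left(5 + 3\right) = 16 - 64 = -48$)
$m{\left(-7 \right)} \left(O{\left(-1 \right)} + 5\right) = - 48 \left(-1 + 5\right) = \left(-48\right) 4 = -192$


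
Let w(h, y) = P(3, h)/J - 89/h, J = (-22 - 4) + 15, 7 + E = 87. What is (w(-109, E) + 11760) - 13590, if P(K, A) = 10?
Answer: -2194281/1199 ≈ -1830.1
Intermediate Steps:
E = 80 (E = -7 + 87 = 80)
J = -11 (J = -26 + 15 = -11)
w(h, y) = -10/11 - 89/h (w(h, y) = 10/(-11) - 89/h = 10*(-1/11) - 89/h = -10/11 - 89/h)
(w(-109, E) + 11760) - 13590 = ((-10/11 - 89/(-109)) + 11760) - 13590 = ((-10/11 - 89*(-1/109)) + 11760) - 13590 = ((-10/11 + 89/109) + 11760) - 13590 = (-111/1199 + 11760) - 13590 = 14100129/1199 - 13590 = -2194281/1199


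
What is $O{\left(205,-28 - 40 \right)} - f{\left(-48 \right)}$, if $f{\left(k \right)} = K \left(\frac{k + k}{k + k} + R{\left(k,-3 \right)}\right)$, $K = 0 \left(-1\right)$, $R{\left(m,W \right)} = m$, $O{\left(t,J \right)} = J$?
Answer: $-68$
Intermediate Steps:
$K = 0$
$f{\left(k \right)} = 0$ ($f{\left(k \right)} = 0 \left(\frac{k + k}{k + k} + k\right) = 0 \left(\frac{2 k}{2 k} + k\right) = 0 \left(2 k \frac{1}{2 k} + k\right) = 0 \left(1 + k\right) = 0$)
$O{\left(205,-28 - 40 \right)} - f{\left(-48 \right)} = \left(-28 - 40\right) - 0 = \left(-28 - 40\right) + 0 = -68 + 0 = -68$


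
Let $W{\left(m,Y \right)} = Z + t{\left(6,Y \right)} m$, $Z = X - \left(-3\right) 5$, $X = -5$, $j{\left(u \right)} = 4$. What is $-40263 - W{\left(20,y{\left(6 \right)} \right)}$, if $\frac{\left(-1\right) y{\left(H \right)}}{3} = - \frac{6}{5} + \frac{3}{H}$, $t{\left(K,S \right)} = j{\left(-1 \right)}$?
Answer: $-40353$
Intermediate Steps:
$t{\left(K,S \right)} = 4$
$y{\left(H \right)} = \frac{18}{5} - \frac{9}{H}$ ($y{\left(H \right)} = - 3 \left(- \frac{6}{5} + \frac{3}{H}\right) = \frac{18}{5} - \frac{9}{H}$)
$Z = 10$ ($Z = -5 - \left(-3\right) 5 = -5 - -15 = -5 + 15 = 10$)
$W{\left(m,Y \right)} = 10 + 4 m$
$-40263 - W{\left(20,y{\left(6 \right)} \right)} = -40263 - \left(10 + 4 \cdot 20\right) = -40263 - \left(10 + 80\right) = -40263 - 90 = -40353$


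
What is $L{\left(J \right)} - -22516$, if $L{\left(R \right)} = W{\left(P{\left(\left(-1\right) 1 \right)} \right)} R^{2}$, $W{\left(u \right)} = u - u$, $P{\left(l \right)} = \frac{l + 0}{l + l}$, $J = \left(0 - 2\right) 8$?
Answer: $22516$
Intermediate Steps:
$J = -16$ ($J = \left(-2\right) 8 = -16$)
$P{\left(l \right)} = \frac{1}{2}$ ($P{\left(l \right)} = \frac{l}{2 l} = l \frac{1}{2 l} = \frac{1}{2}$)
$W{\left(u \right)} = 0$
$L{\left(R \right)} = 0$ ($L{\left(R \right)} = 0 R^{2} = 0$)
$L{\left(J \right)} - -22516 = 0 - -22516 = 0 + 22516 = 22516$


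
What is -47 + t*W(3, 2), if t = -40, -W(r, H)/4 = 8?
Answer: 1233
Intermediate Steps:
W(r, H) = -32 (W(r, H) = -4*8 = -32)
-47 + t*W(3, 2) = -47 - 40*(-32) = -47 + 1280 = 1233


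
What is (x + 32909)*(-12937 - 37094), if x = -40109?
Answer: 360223200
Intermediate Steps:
(x + 32909)*(-12937 - 37094) = (-40109 + 32909)*(-12937 - 37094) = -7200*(-50031) = 360223200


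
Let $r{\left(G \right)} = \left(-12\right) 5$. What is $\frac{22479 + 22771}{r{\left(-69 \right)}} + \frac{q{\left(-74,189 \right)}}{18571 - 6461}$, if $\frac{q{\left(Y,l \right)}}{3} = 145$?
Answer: $- \frac{2739757}{3633} \approx -754.13$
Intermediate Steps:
$q{\left(Y,l \right)} = 435$ ($q{\left(Y,l \right)} = 3 \cdot 145 = 435$)
$r{\left(G \right)} = -60$
$\frac{22479 + 22771}{r{\left(-69 \right)}} + \frac{q{\left(-74,189 \right)}}{18571 - 6461} = \frac{22479 + 22771}{-60} + \frac{435}{18571 - 6461} = 45250 \left(- \frac{1}{60}\right) + \frac{435}{12110} = - \frac{4525}{6} + 435 \cdot \frac{1}{12110} = - \frac{4525}{6} + \frac{87}{2422} = - \frac{2739757}{3633}$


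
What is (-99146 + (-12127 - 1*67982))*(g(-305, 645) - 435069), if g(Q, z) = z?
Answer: 77872674120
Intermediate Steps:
(-99146 + (-12127 - 1*67982))*(g(-305, 645) - 435069) = (-99146 + (-12127 - 1*67982))*(645 - 435069) = (-99146 + (-12127 - 67982))*(-434424) = (-99146 - 80109)*(-434424) = -179255*(-434424) = 77872674120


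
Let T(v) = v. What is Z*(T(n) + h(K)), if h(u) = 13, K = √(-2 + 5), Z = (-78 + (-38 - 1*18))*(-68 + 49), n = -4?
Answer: 22914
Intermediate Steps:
Z = 2546 (Z = (-78 + (-38 - 18))*(-19) = (-78 - 56)*(-19) = -134*(-19) = 2546)
K = √3 ≈ 1.7320
Z*(T(n) + h(K)) = 2546*(-4 + 13) = 2546*9 = 22914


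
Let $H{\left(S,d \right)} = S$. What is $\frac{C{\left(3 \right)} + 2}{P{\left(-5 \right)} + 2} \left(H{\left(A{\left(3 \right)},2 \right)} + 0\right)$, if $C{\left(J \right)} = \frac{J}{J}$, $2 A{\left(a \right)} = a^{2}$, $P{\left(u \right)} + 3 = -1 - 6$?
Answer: $- \frac{27}{16} \approx -1.6875$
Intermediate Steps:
$P{\left(u \right)} = -10$ ($P{\left(u \right)} = -3 - 7 = -10$)
$A{\left(a \right)} = \frac{a^{2}}{2}$
$C{\left(J \right)} = 1$
$\frac{C{\left(3 \right)} + 2}{P{\left(-5 \right)} + 2} \left(H{\left(A{\left(3 \right)},2 \right)} + 0\right) = \frac{1 + 2}{-10 + 2} \left(\frac{3^{2}}{2} + 0\right) = \frac{3}{-8} \left(\frac{1}{2} \cdot 9 + 0\right) = 3 \left(- \frac{1}{8}\right) \left(\frac{9}{2} + 0\right) = \left(- \frac{3}{8}\right) \frac{9}{2} = - \frac{27}{16}$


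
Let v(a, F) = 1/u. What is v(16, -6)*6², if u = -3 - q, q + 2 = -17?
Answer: 9/4 ≈ 2.2500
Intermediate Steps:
q = -19 (q = -2 - 17 = -19)
u = 16 (u = -3 - 1*(-19) = -3 + 19 = 16)
v(a, F) = 1/16
v(16, -6)*6² = (1/16)*6² = (1/16)*36 = 9/4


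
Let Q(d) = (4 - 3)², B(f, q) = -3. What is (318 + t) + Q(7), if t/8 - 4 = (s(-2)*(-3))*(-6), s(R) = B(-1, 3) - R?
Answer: 207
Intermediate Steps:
s(R) = -3 - R
t = -112 (t = 32 + 8*(((-3 - 1*(-2))*(-3))*(-6)) = 32 + 8*(((-3 + 2)*(-3))*(-6)) = 32 + 8*(-1*(-3)*(-6)) = 32 + 8*(3*(-6)) = 32 + 8*(-18) = 32 - 144 = -112)
Q(d) = 1 (Q(d) = 1² = 1)
(318 + t) + Q(7) = (318 - 112) + 1 = 206 + 1 = 207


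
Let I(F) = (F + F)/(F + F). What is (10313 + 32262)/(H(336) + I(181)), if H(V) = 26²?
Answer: 42575/677 ≈ 62.888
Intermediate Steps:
H(V) = 676
I(F) = 1 (I(F) = (2*F)/((2*F)) = (2*F)*(1/(2*F)) = 1)
(10313 + 32262)/(H(336) + I(181)) = (10313 + 32262)/(676 + 1) = 42575/677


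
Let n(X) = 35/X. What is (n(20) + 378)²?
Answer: 2307361/16 ≈ 1.4421e+5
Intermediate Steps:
(n(20) + 378)² = (35/20 + 378)² = (35*(1/20) + 378)² = (7/4 + 378)² = (1519/4)² = 2307361/16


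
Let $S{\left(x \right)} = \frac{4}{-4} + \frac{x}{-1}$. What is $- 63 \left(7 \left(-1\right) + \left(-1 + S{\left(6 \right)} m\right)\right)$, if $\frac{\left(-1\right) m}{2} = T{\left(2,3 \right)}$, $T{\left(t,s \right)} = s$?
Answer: $-2142$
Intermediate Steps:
$S{\left(x \right)} = -1 - x$ ($S{\left(x \right)} = 4 \left(- \frac{1}{4}\right) + x \left(-1\right) = -1 - x$)
$m = -6$ ($m = \left(-2\right) 3 = -6$)
$- 63 \left(7 \left(-1\right) + \left(-1 + S{\left(6 \right)} m\right)\right) = - 63 \left(7 \left(-1\right) - \left(1 - \left(-1 - 6\right) \left(-6\right)\right)\right) = - 63 \left(-7 - \left(1 - \left(-1 - 6\right) \left(-6\right)\right)\right) = - 63 \left(-7 - -41\right) = - 63 \left(-7 + \left(-1 + 42\right)\right) = - 63 \left(-7 + 41\right) = \left(-63\right) 34 = -2142$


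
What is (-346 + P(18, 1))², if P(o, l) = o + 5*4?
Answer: 94864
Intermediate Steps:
P(o, l) = 20 + o (P(o, l) = o + 20 = 20 + o)
(-346 + P(18, 1))² = (-346 + (20 + 18))² = (-346 + 38)² = (-308)² = 94864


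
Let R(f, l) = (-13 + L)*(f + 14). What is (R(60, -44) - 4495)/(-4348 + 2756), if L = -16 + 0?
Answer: 6641/1592 ≈ 4.1715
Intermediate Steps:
L = -16
R(f, l) = -406 - 29*f (R(f, l) = (-13 - 16)*(f + 14) = -29*(14 + f) = -406 - 29*f)
(R(60, -44) - 4495)/(-4348 + 2756) = ((-406 - 29*60) - 4495)/(-4348 + 2756) = ((-406 - 1740) - 4495)/(-1592) = (-2146 - 4495)*(-1/1592) = -6641*(-1/1592) = 6641/1592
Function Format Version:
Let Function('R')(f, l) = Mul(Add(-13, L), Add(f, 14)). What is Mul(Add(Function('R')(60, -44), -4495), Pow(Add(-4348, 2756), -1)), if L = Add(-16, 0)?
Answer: Rational(6641, 1592) ≈ 4.1715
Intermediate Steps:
L = -16
Function('R')(f, l) = Add(-406, Mul(-29, f)) (Function('R')(f, l) = Mul(Add(-13, -16), Add(f, 14)) = Mul(-29, Add(14, f)) = Add(-406, Mul(-29, f)))
Mul(Add(Function('R')(60, -44), -4495), Pow(Add(-4348, 2756), -1)) = Mul(Add(Add(-406, Mul(-29, 60)), -4495), Pow(Add(-4348, 2756), -1)) = Mul(Add(Add(-406, -1740), -4495), Pow(-1592, -1)) = Mul(Add(-2146, -4495), Rational(-1, 1592)) = Mul(-6641, Rational(-1, 1592)) = Rational(6641, 1592)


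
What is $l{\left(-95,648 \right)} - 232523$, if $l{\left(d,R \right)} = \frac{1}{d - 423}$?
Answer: $- \frac{120446915}{518} \approx -2.3252 \cdot 10^{5}$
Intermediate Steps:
$l{\left(d,R \right)} = \frac{1}{-423 + d}$
$l{\left(-95,648 \right)} - 232523 = \frac{1}{-423 - 95} - 232523 = \frac{1}{-518} - 232523 = - \frac{1}{518} - 232523 = - \frac{120446915}{518}$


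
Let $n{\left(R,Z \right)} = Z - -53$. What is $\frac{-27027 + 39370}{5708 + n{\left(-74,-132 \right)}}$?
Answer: $\frac{12343}{5629} \approx 2.1928$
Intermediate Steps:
$n{\left(R,Z \right)} = 53 + Z$ ($n{\left(R,Z \right)} = Z + 53 = 53 + Z$)
$\frac{-27027 + 39370}{5708 + n{\left(-74,-132 \right)}} = \frac{-27027 + 39370}{5708 + \left(53 - 132\right)} = \frac{12343}{5708 - 79} = \frac{12343}{5629}$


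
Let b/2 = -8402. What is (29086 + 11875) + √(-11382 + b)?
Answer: 40961 + I*√28186 ≈ 40961.0 + 167.89*I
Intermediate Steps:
b = -16804 (b = 2*(-8402) = -16804)
(29086 + 11875) + √(-11382 + b) = (29086 + 11875) + √(-11382 - 16804) = 40961 + √(-28186) = 40961 + I*√28186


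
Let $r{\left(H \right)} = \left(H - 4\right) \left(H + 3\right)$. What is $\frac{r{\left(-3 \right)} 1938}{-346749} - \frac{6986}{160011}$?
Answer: $- \frac{6986}{160011} \approx -0.04366$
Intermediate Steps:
$r{\left(H \right)} = \left(-4 + H\right) \left(3 + H\right)$
$\frac{r{\left(-3 \right)} 1938}{-346749} - \frac{6986}{160011} = \frac{\left(-12 + \left(-3\right)^{2} - -3\right) 1938}{-346749} - \frac{6986}{160011} = \left(-12 + 9 + 3\right) 1938 \left(- \frac{1}{346749}\right) - \frac{6986}{160011} = 0 \cdot 1938 \left(- \frac{1}{346749}\right) - \frac{6986}{160011} = 0 \left(- \frac{1}{346749}\right) - \frac{6986}{160011} = 0 - \frac{6986}{160011} = - \frac{6986}{160011}$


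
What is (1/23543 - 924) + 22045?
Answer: 497251704/23543 ≈ 21121.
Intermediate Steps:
(1/23543 - 924) + 22045 = -21753731/23543 + 22045 = 497251704/23543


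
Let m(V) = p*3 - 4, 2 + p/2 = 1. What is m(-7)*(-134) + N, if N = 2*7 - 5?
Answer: 1349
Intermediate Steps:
p = -2 (p = -4 + 2*1 = -4 + 2 = -2)
m(V) = -10 (m(V) = -2*3 - 4 = -6 - 4 = -10)
N = 9 (N = 14 - 5 = 9)
m(-7)*(-134) + N = -10*(-134) + 9 = 1340 + 9 = 1349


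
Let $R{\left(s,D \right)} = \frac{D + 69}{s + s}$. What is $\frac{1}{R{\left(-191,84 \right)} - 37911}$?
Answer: $- \frac{382}{14482155} \approx -2.6377 \cdot 10^{-5}$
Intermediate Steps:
$R{\left(s,D \right)} = \frac{69 + D}{2 s}$
$\frac{1}{R{\left(-191,84 \right)} - 37911} = \frac{1}{\frac{69 + 84}{2 \left(-191\right)} - 37911} = \frac{1}{\frac{1}{2} \left(- \frac{1}{191}\right) 153 - 37911} = \frac{1}{- \frac{153}{382} - 37911} = \frac{1}{- \frac{14482155}{382}} = - \frac{382}{14482155}$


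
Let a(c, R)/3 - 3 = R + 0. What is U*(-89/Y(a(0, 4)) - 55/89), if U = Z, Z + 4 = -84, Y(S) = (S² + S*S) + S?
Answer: 5067568/80367 ≈ 63.055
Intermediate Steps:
a(c, R) = 9 + 3*R (a(c, R) = 9 + 3*(R + 0) = 9 + 3*R)
Y(S) = S + 2*S² (Y(S) = (S² + S²) + S = 2*S² + S = S + 2*S²)
Z = -88 (Z = -4 - 84 = -88)
U = -88
U*(-89/Y(a(0, 4)) - 55/89) = -88*(-89*1/((1 + 2*(9 + 3*4))*(9 + 3*4)) - 55/89) = -88*(-89*1/((1 + 2*(9 + 12))*(9 + 12)) - 55*1/89) = -88*(-89*1/(21*(1 + 2*21)) - 55/89) = -88*(-89*1/(21*(1 + 42)) - 55/89) = -88*(-89/(21*43) - 55/89) = -88*(-89/903 - 55/89) = -88*(-57586/80367) = 5067568/80367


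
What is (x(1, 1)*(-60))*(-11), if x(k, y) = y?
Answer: 660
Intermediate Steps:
(x(1, 1)*(-60))*(-11) = (1*(-60))*(-11) = -60*(-11) = 660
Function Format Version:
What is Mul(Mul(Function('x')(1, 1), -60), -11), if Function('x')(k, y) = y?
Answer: 660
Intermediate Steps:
Mul(Mul(Function('x')(1, 1), -60), -11) = Mul(Mul(1, -60), -11) = Mul(-60, -11) = 660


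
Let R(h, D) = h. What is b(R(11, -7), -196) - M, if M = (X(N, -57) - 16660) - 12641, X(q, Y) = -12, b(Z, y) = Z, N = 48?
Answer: 29324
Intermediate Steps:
M = -29313 (M = (-12 - 16660) - 12641 = -16672 - 12641 = -29313)
b(R(11, -7), -196) - M = 11 - 1*(-29313) = 11 + 29313 = 29324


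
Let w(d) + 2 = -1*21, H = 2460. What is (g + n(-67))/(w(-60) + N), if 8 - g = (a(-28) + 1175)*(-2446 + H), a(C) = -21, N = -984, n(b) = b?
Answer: 16215/1007 ≈ 16.102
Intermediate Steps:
w(d) = -23 (w(d) = -2 - 1*21 = -2 - 21 = -23)
g = -16148 (g = 8 - (-21 + 1175)*(-2446 + 2460) = 8 - 1154*14 = 8 - 1*16156 = 8 - 16156 = -16148)
(g + n(-67))/(w(-60) + N) = (-16148 - 67)/(-23 - 984) = -16215/(-1007) = -16215*(-1/1007) = 16215/1007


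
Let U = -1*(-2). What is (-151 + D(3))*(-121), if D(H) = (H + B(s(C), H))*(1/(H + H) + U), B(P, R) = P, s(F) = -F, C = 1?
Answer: 53240/3 ≈ 17747.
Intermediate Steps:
U = 2
D(H) = (-1 + H)*(2 + 1/(2*H)) (D(H) = (H - 1*1)*(1/(H + H) + 2) = (H - 1)*(1/(2*H) + 2) = (-1 + H)*(1/(2*H) + 2) = (-1 + H)*(2 + 1/(2*H)))
(-151 + D(3))*(-121) = (-151 + (1/2)*(-1 + 3*(-3 + 4*3))/3)*(-121) = (-151 + (1/2)*(1/3)*(-1 + 3*(-3 + 12)))*(-121) = (-151 + (1/2)*(1/3)*(-1 + 3*9))*(-121) = (-151 + (1/2)*(1/3)*(-1 + 27))*(-121) = (-151 + (1/2)*(1/3)*26)*(-121) = (-151 + 13/3)*(-121) = -440/3*(-121) = 53240/3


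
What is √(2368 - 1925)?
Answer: √443 ≈ 21.048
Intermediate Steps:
√(2368 - 1925) = √443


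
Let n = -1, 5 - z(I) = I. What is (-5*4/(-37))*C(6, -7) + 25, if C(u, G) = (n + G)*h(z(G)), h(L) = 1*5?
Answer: 125/37 ≈ 3.3784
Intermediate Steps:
z(I) = 5 - I
h(L) = 5
C(u, G) = -5 + 5*G (C(u, G) = (-1 + G)*5 = -5 + 5*G)
(-5*4/(-37))*C(6, -7) + 25 = (-5*4/(-37))*(-5 + 5*(-7)) + 25 = (-20*(-1/37))*(-5 - 35) + 25 = (20/37)*(-40) + 25 = -800/37 + 25 = 125/37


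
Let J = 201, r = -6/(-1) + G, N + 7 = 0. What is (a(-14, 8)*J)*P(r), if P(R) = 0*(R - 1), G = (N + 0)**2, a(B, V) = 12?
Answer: 0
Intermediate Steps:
N = -7 (N = -7 + 0 = -7)
G = 49 (G = (-7 + 0)**2 = (-7)**2 = 49)
r = 55 (r = -6/(-1) + 49 = -6*(-1) + 49 = 6 + 49 = 55)
P(R) = 0 (P(R) = 0*(-1 + R) = 0)
(a(-14, 8)*J)*P(r) = (12*201)*0 = 2412*0 = 0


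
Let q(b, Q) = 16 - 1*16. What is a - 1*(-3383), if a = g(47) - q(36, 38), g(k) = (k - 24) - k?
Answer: 3359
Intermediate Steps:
g(k) = -24 (g(k) = (-24 + k) - k = -24)
q(b, Q) = 0 (q(b, Q) = 16 - 16 = 0)
a = -24 (a = -24 - 1*0 = -24 + 0 = -24)
a - 1*(-3383) = -24 - 1*(-3383) = -24 + 3383 = 3359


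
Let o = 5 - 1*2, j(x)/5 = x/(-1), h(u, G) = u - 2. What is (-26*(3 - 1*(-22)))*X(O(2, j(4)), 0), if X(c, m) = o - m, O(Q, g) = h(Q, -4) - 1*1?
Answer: -1950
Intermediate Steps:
h(u, G) = -2 + u
j(x) = -5*x (j(x) = 5*(x/(-1)) = 5*(x*(-1)) = 5*(-x) = -5*x)
o = 3 (o = 5 - 2 = 3)
O(Q, g) = -3 + Q (O(Q, g) = (-2 + Q) - 1*1 = (-2 + Q) - 1 = -3 + Q)
X(c, m) = 3 - m
(-26*(3 - 1*(-22)))*X(O(2, j(4)), 0) = (-26*(3 - 1*(-22)))*(3 - 1*0) = (-26*(3 + 22))*(3 + 0) = -26*25*3 = -650*3 = -1950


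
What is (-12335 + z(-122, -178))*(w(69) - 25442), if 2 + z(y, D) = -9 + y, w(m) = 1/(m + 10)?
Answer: 25059645156/79 ≈ 3.1721e+8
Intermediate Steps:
w(m) = 1/(10 + m)
z(y, D) = -11 + y (z(y, D) = -2 + (-9 + y) = -11 + y)
(-12335 + z(-122, -178))*(w(69) - 25442) = (-12335 + (-11 - 122))*(1/(10 + 69) - 25442) = (-12335 - 133)*(1/79 - 25442) = -12468*(1/79 - 25442) = -12468*(-2009917/79) = 25059645156/79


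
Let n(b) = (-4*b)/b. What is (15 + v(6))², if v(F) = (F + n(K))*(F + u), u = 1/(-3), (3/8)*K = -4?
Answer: 6241/9 ≈ 693.44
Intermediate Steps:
K = -32/3 (K = (8/3)*(-4) = -32/3 ≈ -10.667)
u = -⅓ ≈ -0.33333
n(b) = -4
v(F) = (-4 + F)*(-⅓ + F) (v(F) = (F - 4)*(F - ⅓) = (-4 + F)*(-⅓ + F))
(15 + v(6))² = (15 + (4/3 + 6² - 13/3*6))² = (15 + (4/3 + 36 - 26))² = (15 + 34/3)² = (79/3)² = 6241/9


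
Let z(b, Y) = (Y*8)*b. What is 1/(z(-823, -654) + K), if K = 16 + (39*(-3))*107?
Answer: 1/4293433 ≈ 2.3291e-7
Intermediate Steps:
z(b, Y) = 8*Y*b (z(b, Y) = (8*Y)*b = 8*Y*b)
K = -12503 (K = 16 - 117*107 = 16 - 12519 = -12503)
1/(z(-823, -654) + K) = 1/(8*(-654)*(-823) - 12503) = 1/(4305936 - 12503) = 1/4293433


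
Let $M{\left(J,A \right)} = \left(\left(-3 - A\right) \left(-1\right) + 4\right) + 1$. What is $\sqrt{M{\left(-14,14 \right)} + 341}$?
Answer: $11 \sqrt{3} \approx 19.053$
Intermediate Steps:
$M{\left(J,A \right)} = 8 + A$ ($M{\left(J,A \right)} = \left(\left(3 + A\right) + 4\right) + 1 = \left(7 + A\right) + 1 = 8 + A$)
$\sqrt{M{\left(-14,14 \right)} + 341} = \sqrt{\left(8 + 14\right) + 341} = \sqrt{22 + 341} = \sqrt{363} = 11 \sqrt{3}$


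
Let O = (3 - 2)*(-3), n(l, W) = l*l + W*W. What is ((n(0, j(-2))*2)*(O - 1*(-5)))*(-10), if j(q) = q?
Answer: -160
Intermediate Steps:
n(l, W) = W² + l² (n(l, W) = l² + W² = W² + l²)
O = -3 (O = 1*(-3) = -3)
((n(0, j(-2))*2)*(O - 1*(-5)))*(-10) = ((((-2)² + 0²)*2)*(-3 - 1*(-5)))*(-10) = (((4 + 0)*2)*(-3 + 5))*(-10) = ((4*2)*2)*(-10) = (8*2)*(-10) = 16*(-10) = -160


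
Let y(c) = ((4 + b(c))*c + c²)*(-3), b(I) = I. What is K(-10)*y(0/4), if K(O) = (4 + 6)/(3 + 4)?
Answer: 0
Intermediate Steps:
K(O) = 10/7
y(c) = -3*c² - 3*c*(4 + c) (y(c) = ((4 + c)*c + c²)*(-3) = (c*(4 + c) + c²)*(-3) = (c² + c*(4 + c))*(-3) = -3*c² - 3*c*(4 + c))
K(-10)*y(0/4) = 10*(-6*0/4*(2 + 0/4))/7 = 10*(-6*0*(¼)*(2 + 0*(¼)))/7 = 10*(-6*0*(2 + 0))/7 = 10*(-6*0*2)/7 = (10/7)*0 = 0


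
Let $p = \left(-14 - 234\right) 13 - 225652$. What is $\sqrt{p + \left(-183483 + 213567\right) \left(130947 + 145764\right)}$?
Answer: $4 \sqrt{520271553} \approx 91238.0$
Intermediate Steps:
$p = -228876$ ($p = \left(-248\right) 13 - 225652 = -3224 - 225652 = -228876$)
$\sqrt{p + \left(-183483 + 213567\right) \left(130947 + 145764\right)} = \sqrt{-228876 + \left(-183483 + 213567\right) \left(130947 + 145764\right)} = \sqrt{-228876 + 30084 \cdot 276711} = \sqrt{-228876 + 8324573724} = \sqrt{8324344848} = 4 \sqrt{520271553}$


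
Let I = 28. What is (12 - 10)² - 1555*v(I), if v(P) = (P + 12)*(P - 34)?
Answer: 373204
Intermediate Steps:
v(P) = (-34 + P)*(12 + P) (v(P) = (12 + P)*(-34 + P) = (-34 + P)*(12 + P))
(12 - 10)² - 1555*v(I) = (12 - 10)² - 1555*(-408 + 28² - 22*28) = 2² - 1555*(-408 + 784 - 616) = 4 - 1555*(-240) = 4 + 373200 = 373204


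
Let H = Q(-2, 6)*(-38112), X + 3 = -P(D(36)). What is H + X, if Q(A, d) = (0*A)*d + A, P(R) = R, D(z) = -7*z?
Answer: 76473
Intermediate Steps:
Q(A, d) = A (Q(A, d) = 0*d + A = 0 + A = A)
X = 249 (X = -3 - (-7)*36 = -3 - 1*(-252) = -3 + 252 = 249)
H = 76224 (H = -2*(-38112) = 76224)
H + X = 76224 + 249 = 76473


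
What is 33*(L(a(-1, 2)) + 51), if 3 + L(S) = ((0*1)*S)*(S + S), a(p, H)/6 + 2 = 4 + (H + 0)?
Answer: 1584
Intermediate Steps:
a(p, H) = 12 + 6*H (a(p, H) = -12 + 6*(4 + (H + 0)) = -12 + 6*(4 + H) = -12 + (24 + 6*H) = 12 + 6*H)
L(S) = -3 (L(S) = -3 + ((0*1)*S)*(S + S) = -3 + (0*S)*(2*S) = -3 + 0*(2*S) = -3 + 0 = -3)
33*(L(a(-1, 2)) + 51) = 33*(-3 + 51) = 33*48 = 1584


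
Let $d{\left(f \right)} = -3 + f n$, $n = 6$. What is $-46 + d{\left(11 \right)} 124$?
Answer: $7766$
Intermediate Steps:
$d{\left(f \right)} = -3 + 6 f$ ($d{\left(f \right)} = -3 + f 6 = -3 + 6 f$)
$-46 + d{\left(11 \right)} 124 = -46 + \left(-3 + 6 \cdot 11\right) 124 = -46 + \left(-3 + 66\right) 124 = -46 + 63 \cdot 124 = -46 + 7812 = 7766$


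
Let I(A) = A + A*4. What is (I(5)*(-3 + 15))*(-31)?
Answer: -9300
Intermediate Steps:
I(A) = 5*A (I(A) = A + 4*A = 5*A)
(I(5)*(-3 + 15))*(-31) = ((5*5)*(-3 + 15))*(-31) = (25*12)*(-31) = 300*(-31) = -9300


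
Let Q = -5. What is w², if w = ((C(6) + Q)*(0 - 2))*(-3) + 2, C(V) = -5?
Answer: 3364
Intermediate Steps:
w = -58 (w = ((-5 - 5)*(0 - 2))*(-3) + 2 = -10*(-2)*(-3) + 2 = 20*(-3) + 2 = -60 + 2 = -58)
w² = (-58)² = 3364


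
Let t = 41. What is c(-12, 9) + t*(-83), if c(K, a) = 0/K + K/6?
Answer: -3405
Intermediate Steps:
c(K, a) = K/6 (c(K, a) = 0 + K*(1/6) = 0 + K/6 = K/6)
c(-12, 9) + t*(-83) = (1/6)*(-12) + 41*(-83) = -2 - 3403 = -3405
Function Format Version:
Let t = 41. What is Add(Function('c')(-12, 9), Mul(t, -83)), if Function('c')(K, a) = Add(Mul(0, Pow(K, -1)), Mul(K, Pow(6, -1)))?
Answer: -3405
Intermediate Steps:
Function('c')(K, a) = Mul(Rational(1, 6), K) (Function('c')(K, a) = Add(0, Mul(K, Rational(1, 6))) = Add(0, Mul(Rational(1, 6), K)) = Mul(Rational(1, 6), K))
Add(Function('c')(-12, 9), Mul(t, -83)) = Add(Mul(Rational(1, 6), -12), Mul(41, -83)) = Add(-2, -3403) = -3405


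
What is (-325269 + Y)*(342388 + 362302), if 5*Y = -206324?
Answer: -258292703522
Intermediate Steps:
Y = -206324/5 (Y = (1/5)*(-206324) = -206324/5 ≈ -41265.)
(-325269 + Y)*(342388 + 362302) = (-325269 - 206324/5)*(342388 + 362302) = -1832669/5*704690 = -258292703522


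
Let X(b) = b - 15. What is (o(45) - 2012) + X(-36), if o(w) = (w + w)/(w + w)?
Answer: -2062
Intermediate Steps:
o(w) = 1 (o(w) = (2*w)/((2*w)) = (2*w)*(1/(2*w)) = 1)
X(b) = -15 + b
(o(45) - 2012) + X(-36) = (1 - 2012) + (-15 - 36) = -2011 - 51 = -2062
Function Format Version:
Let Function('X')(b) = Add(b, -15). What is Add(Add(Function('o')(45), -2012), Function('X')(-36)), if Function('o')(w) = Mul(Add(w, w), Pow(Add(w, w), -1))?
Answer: -2062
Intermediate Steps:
Function('o')(w) = 1 (Function('o')(w) = Mul(Mul(2, w), Pow(Mul(2, w), -1)) = Mul(Mul(2, w), Mul(Rational(1, 2), Pow(w, -1))) = 1)
Function('X')(b) = Add(-15, b)
Add(Add(Function('o')(45), -2012), Function('X')(-36)) = Add(Add(1, -2012), Add(-15, -36)) = Add(-2011, -51) = -2062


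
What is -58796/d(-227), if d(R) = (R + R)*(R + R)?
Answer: -14699/51529 ≈ -0.28526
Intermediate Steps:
d(R) = 4*R² (d(R) = (2*R)*(2*R) = 4*R²)
-58796/d(-227) = -58796/(4*(-227)²) = -58796/(4*51529) = -58796/206116 = -58796*1/206116 = -14699/51529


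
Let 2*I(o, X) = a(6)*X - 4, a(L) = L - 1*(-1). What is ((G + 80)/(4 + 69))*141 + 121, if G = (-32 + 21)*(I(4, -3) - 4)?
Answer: 91409/146 ≈ 626.09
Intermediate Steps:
a(L) = 1 + L (a(L) = L + 1 = 1 + L)
I(o, X) = -2 + 7*X/2 (I(o, X) = ((1 + 6)*X - 4)/2 = (7*X - 4)/2 = (-4 + 7*X)/2 = -2 + 7*X/2)
G = 363/2 (G = (-32 + 21)*((-2 + (7/2)*(-3)) - 4) = -11*((-2 - 21/2) - 4) = -11*(-25/2 - 4) = -11*(-33/2) = 363/2 ≈ 181.50)
((G + 80)/(4 + 69))*141 + 121 = ((363/2 + 80)/(4 + 69))*141 + 121 = ((523/2)/73)*141 + 121 = ((523/2)*(1/73))*141 + 121 = (523/146)*141 + 121 = 73743/146 + 121 = 91409/146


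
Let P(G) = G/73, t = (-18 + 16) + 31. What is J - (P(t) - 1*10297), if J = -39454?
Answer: -2128490/73 ≈ -29157.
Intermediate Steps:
t = 29 (t = -2 + 31 = 29)
P(G) = G/73 (P(G) = G*(1/73) = G/73)
J - (P(t) - 1*10297) = -39454 - ((1/73)*29 - 1*10297) = -39454 - (29/73 - 10297) = -39454 - 1*(-751652/73) = -39454 + 751652/73 = -2128490/73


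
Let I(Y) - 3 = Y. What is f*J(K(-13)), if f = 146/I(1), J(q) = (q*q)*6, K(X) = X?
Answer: 37011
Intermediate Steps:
I(Y) = 3 + Y
J(q) = 6*q² (J(q) = q²*6 = 6*q²)
f = 73/2 (f = 146/(3 + 1) = 146/4 = 146*(¼) = 73/2 ≈ 36.500)
f*J(K(-13)) = 73*(6*(-13)²)/2 = 73*(6*169)/2 = (73/2)*1014 = 37011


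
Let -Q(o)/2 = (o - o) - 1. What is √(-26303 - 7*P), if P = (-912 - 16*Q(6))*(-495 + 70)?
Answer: 3*I*√314967 ≈ 1683.7*I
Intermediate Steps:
Q(o) = 2 (Q(o) = -2*((o - o) - 1) = -2*(0 - 1) = -2*(-1) = 2)
P = 401200 (P = (-912 - 16*2)*(-495 + 70) = (-912 - 32)*(-425) = -944*(-425) = 401200)
√(-26303 - 7*P) = √(-26303 - 7*401200) = √(-26303 - 2808400) = √(-2834703) = 3*I*√314967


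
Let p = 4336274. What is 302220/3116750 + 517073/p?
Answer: 292209600103/1351508198950 ≈ 0.21621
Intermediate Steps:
302220/3116750 + 517073/p = 302220/3116750 + 517073/4336274 = 302220*(1/3116750) + 517073*(1/4336274) = 30222/311675 + 517073/4336274 = 292209600103/1351508198950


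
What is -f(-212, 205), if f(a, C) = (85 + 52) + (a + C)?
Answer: -130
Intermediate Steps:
f(a, C) = 137 + C + a (f(a, C) = 137 + (C + a) = 137 + C + a)
-f(-212, 205) = -(137 + 205 - 212) = -1*130 = -130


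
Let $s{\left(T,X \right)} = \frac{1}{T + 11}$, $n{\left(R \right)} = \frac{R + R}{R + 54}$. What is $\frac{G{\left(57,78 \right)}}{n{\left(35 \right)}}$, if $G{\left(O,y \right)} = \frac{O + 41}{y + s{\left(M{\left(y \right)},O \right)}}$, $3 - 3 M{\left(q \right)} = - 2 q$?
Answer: $\frac{39872}{24965} \approx 1.5971$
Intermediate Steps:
$n{\left(R \right)} = \frac{2 R}{54 + R}$
$M{\left(q \right)} = 1 + \frac{2 q}{3}$ ($M{\left(q \right)} = 1 - \frac{\left(-2\right) q}{3} = 1 + \frac{2 q}{3}$)
$s{\left(T,X \right)} = \frac{1}{11 + T}$
$G{\left(O,y \right)} = \frac{41 + O}{y + \frac{1}{12 + \frac{2 y}{3}}}$ ($G{\left(O,y \right)} = \frac{O + 41}{y + \frac{1}{11 + \left(1 + \frac{2 y}{3}\right)}} = \frac{41 + O}{y + \frac{1}{12 + \frac{2 y}{3}}}$)
$\frac{G{\left(57,78 \right)}}{n{\left(35 \right)}} = \frac{2 \frac{1}{3 + 2 \cdot 78 \left(18 + 78\right)} \left(18 + 78\right) \left(41 + 57\right)}{2 \cdot 35 \frac{1}{54 + 35}} = \frac{2 \frac{1}{3 + 2 \cdot 78 \cdot 96} \cdot 96 \cdot 98}{2 \cdot 35 \cdot \frac{1}{89}} = \frac{2 \frac{1}{3 + 14976} \cdot 96 \cdot 98}{2 \cdot 35 \cdot \frac{1}{89}} = \frac{2 \cdot \frac{1}{14979} \cdot 96 \cdot 98}{\frac{70}{89}} = 2 \cdot \frac{1}{14979} \cdot 96 \cdot 98 \cdot \frac{89}{70} = \frac{6272}{4993} \cdot \frac{89}{70} = \frac{39872}{24965}$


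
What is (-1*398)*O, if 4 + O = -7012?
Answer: 2792368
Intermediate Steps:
O = -7016 (O = -4 - 7012 = -7016)
(-1*398)*O = -1*398*(-7016) = -398*(-7016) = 2792368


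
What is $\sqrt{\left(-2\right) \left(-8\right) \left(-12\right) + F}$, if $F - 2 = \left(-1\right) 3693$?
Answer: $i \sqrt{3883} \approx 62.314 i$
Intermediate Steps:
$F = -3691$ ($F = 2 - 3693 = -3691$)
$\sqrt{\left(-2\right) \left(-8\right) \left(-12\right) + F} = \sqrt{\left(-2\right) \left(-8\right) \left(-12\right) - 3691} = \sqrt{16 \left(-12\right) - 3691} = \sqrt{-192 - 3691} = \sqrt{-3883} = i \sqrt{3883}$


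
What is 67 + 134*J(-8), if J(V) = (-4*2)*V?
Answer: 8643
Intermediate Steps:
J(V) = -8*V
67 + 134*J(-8) = 67 + 134*(-8*(-8)) = 67 + 134*64 = 67 + 8576 = 8643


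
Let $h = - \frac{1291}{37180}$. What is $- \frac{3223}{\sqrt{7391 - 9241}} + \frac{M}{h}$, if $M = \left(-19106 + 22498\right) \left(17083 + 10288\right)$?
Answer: $- \frac{3451881621760}{1291} + \frac{3223 i \sqrt{74}}{370} \approx -2.6738 \cdot 10^{9} + 74.933 i$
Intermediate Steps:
$h = - \frac{1291}{37180}$ ($h = \left(-1291\right) \frac{1}{37180} = - \frac{1291}{37180} \approx -0.034723$)
$M = 92842432$ ($M = 3392 \cdot 27371 = 92842432$)
$- \frac{3223}{\sqrt{7391 - 9241}} + \frac{M}{h} = - \frac{3223}{\sqrt{7391 - 9241}} + \frac{92842432}{- \frac{1291}{37180}} = - \frac{3223}{\sqrt{7391 - 9241}} + 92842432 \left(- \frac{37180}{1291}\right) = - \frac{3223}{\sqrt{7391 - 9241}} - \frac{3451881621760}{1291} = - \frac{3223}{\sqrt{-1850}} - \frac{3451881621760}{1291} = - \frac{3223}{5 i \sqrt{74}} - \frac{3451881621760}{1291} = - 3223 \left(- \frac{i \sqrt{74}}{370}\right) - \frac{3451881621760}{1291} = \frac{3223 i \sqrt{74}}{370} - \frac{3451881621760}{1291} = - \frac{3451881621760}{1291} + \frac{3223 i \sqrt{74}}{370}$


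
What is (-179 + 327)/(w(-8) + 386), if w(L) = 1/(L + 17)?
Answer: 1332/3475 ≈ 0.38331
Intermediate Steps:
w(L) = 1/(17 + L)
(-179 + 327)/(w(-8) + 386) = (-179 + 327)/(1/(17 - 8) + 386) = 148/(1/9 + 386) = 148/(⅑ + 386) = 148/(3475/9) = 148*(9/3475) = 1332/3475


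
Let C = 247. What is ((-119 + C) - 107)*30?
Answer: 630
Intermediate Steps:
((-119 + C) - 107)*30 = ((-119 + 247) - 107)*30 = (128 - 107)*30 = 21*30 = 630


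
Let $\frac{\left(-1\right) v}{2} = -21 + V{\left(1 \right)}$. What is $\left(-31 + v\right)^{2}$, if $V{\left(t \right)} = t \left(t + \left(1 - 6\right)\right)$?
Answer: $361$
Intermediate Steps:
$V{\left(t \right)} = t \left(-5 + t\right)$ ($V{\left(t \right)} = t \left(t + \left(1 - 6\right)\right) = t \left(t - 5\right) = t \left(-5 + t\right)$)
$v = 50$ ($v = - 2 \left(-21 + 1 \left(-5 + 1\right)\right) = - 2 \left(-21 + 1 \left(-4\right)\right) = - 2 \left(-21 - 4\right) = \left(-2\right) \left(-25\right) = 50$)
$\left(-31 + v\right)^{2} = \left(-31 + 50\right)^{2} = 19^{2} = 361$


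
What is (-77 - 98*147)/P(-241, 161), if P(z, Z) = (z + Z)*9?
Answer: 14483/720 ≈ 20.115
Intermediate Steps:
P(z, Z) = 9*Z + 9*z (P(z, Z) = (Z + z)*9 = 9*Z + 9*z)
(-77 - 98*147)/P(-241, 161) = (-77 - 98*147)/(9*161 + 9*(-241)) = (-77 - 14406)/(1449 - 2169) = -14483/(-720) = -14483*(-1/720) = 14483/720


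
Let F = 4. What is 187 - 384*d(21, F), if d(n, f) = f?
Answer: -1349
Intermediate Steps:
187 - 384*d(21, F) = 187 - 384*4 = 187 - 1536 = -1349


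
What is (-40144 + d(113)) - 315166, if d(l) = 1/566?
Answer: -201105459/566 ≈ -3.5531e+5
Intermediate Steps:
d(l) = 1/566
(-40144 + d(113)) - 315166 = (-40144 + 1/566) - 315166 = -22721503/566 - 315166 = -201105459/566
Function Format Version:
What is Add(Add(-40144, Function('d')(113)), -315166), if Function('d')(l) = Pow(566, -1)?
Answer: Rational(-201105459, 566) ≈ -3.5531e+5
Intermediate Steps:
Function('d')(l) = Rational(1, 566)
Add(Add(-40144, Function('d')(113)), -315166) = Add(Add(-40144, Rational(1, 566)), -315166) = Add(Rational(-22721503, 566), -315166) = Rational(-201105459, 566)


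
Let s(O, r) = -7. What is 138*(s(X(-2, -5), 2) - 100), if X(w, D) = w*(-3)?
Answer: -14766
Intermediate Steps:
X(w, D) = -3*w
138*(s(X(-2, -5), 2) - 100) = 138*(-7 - 100) = 138*(-107) = -14766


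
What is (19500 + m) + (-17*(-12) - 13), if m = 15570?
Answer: 35261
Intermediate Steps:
(19500 + m) + (-17*(-12) - 13) = (19500 + 15570) + (-17*(-12) - 13) = 35070 + (204 - 13) = 35070 + 191 = 35261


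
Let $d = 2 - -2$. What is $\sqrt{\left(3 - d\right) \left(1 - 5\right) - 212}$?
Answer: $4 i \sqrt{13} \approx 14.422 i$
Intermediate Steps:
$d = 4$ ($d = 2 + 2 = 4$)
$\sqrt{\left(3 - d\right) \left(1 - 5\right) - 212} = \sqrt{\left(3 - 4\right) \left(1 - 5\right) - 212} = \sqrt{\left(3 - 4\right) \left(-4\right) - 212} = \sqrt{\left(-1\right) \left(-4\right) - 212} = \sqrt{4 - 212} = \sqrt{-208} = 4 i \sqrt{13}$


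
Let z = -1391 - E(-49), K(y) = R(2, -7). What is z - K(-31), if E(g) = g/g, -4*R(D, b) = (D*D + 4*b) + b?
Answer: -5599/4 ≈ -1399.8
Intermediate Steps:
R(D, b) = -5*b/4 - D²/4 (R(D, b) = -((D*D + 4*b) + b)/4 = -((D² + 4*b) + b)/4 = -(D² + 5*b)/4 = -5*b/4 - D²/4)
E(g) = 1
K(y) = 31/4 (K(y) = -5/4*(-7) - ¼*2² = 35/4 - ¼*4 = 35/4 - 1 = 31/4)
z = -1392 (z = -1391 - 1*1 = -1391 - 1 = -1392)
z - K(-31) = -1392 - 1*31/4 = -1392 - 31/4 = -5599/4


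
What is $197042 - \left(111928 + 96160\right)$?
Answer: $-11046$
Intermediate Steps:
$197042 - \left(111928 + 96160\right) = 197042 - 208088 = -11046$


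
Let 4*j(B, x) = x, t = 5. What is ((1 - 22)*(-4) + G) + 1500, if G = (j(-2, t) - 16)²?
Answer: 28825/16 ≈ 1801.6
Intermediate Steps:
j(B, x) = x/4
G = 3481/16 (G = ((¼)*5 - 16)² = (5/4 - 16)² = (-59/4)² = 3481/16 ≈ 217.56)
((1 - 22)*(-4) + G) + 1500 = ((1 - 22)*(-4) + 3481/16) + 1500 = (-21*(-4) + 3481/16) + 1500 = (84 + 3481/16) + 1500 = 4825/16 + 1500 = 28825/16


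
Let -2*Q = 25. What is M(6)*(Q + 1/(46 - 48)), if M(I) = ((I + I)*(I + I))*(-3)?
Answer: 5616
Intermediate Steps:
Q = -25/2 (Q = -½*25 = -25/2 ≈ -12.500)
M(I) = -12*I² (M(I) = ((2*I)*(2*I))*(-3) = (4*I²)*(-3) = -12*I²)
M(6)*(Q + 1/(46 - 48)) = (-12*6²)*(-25/2 + 1/(46 - 48)) = (-12*36)*(-25/2 + 1/(-2)) = -432*(-25/2 - ½) = -432*(-13) = 5616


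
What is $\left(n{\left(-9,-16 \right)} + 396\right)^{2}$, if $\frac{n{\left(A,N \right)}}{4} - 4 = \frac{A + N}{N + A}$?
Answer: $173056$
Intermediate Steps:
$n{\left(A,N \right)} = 20$ ($n{\left(A,N \right)} = 16 + 4 \frac{A + N}{N + A} = 16 + 4 \frac{A + N}{A + N} = 16 + 4 \cdot 1 = 16 + 4 = 20$)
$\left(n{\left(-9,-16 \right)} + 396\right)^{2} = \left(20 + 396\right)^{2} = 416^{2} = 173056$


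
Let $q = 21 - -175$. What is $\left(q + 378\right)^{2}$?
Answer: $329476$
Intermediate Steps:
$q = 196$ ($q = 21 + 175 = 196$)
$\left(q + 378\right)^{2} = \left(196 + 378\right)^{2} = 574^{2} = 329476$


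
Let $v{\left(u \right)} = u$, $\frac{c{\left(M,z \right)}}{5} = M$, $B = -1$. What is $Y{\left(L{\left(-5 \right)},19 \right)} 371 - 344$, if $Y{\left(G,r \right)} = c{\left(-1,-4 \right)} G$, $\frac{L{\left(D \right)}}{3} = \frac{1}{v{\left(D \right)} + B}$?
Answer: $\frac{1167}{2} \approx 583.5$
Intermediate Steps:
$c{\left(M,z \right)} = 5 M$
$L{\left(D \right)} = \frac{3}{-1 + D}$ ($L{\left(D \right)} = \frac{3}{D - 1} = \frac{3}{-1 + D}$)
$Y{\left(G,r \right)} = - 5 G$ ($Y{\left(G,r \right)} = 5 \left(-1\right) G = - 5 G$)
$Y{\left(L{\left(-5 \right)},19 \right)} 371 - 344 = - 5 \frac{3}{-1 - 5} \cdot 371 - 344 = - 5 \frac{3}{-6} \cdot 371 - 344 = - 5 \cdot 3 \left(- \frac{1}{6}\right) 371 - 344 = \left(-5\right) \left(- \frac{1}{2}\right) 371 - 344 = \frac{5}{2} \cdot 371 - 344 = \frac{1855}{2} - 344 = \frac{1167}{2}$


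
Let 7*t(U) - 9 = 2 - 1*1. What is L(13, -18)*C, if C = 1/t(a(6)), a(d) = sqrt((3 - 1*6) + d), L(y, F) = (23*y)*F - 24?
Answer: -18921/5 ≈ -3784.2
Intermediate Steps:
L(y, F) = -24 + 23*F*y (L(y, F) = 23*F*y - 24 = -24 + 23*F*y)
a(d) = sqrt(-3 + d) (a(d) = sqrt((3 - 6) + d) = sqrt(-3 + d))
t(U) = 10/7 (t(U) = 9/7 + (2 - 1*1)/7 = 9/7 + (2 - 1)/7 = 9/7 + (1/7)*1 = 9/7 + 1/7 = 10/7)
C = 7/10 (C = 1/(10/7) = 7/10 ≈ 0.70000)
L(13, -18)*C = (-24 + 23*(-18)*13)*(7/10) = (-24 - 5382)*(7/10) = -5406*7/10 = -18921/5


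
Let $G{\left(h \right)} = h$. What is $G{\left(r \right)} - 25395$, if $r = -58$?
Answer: $-25453$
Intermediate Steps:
$G{\left(r \right)} - 25395 = -58 - 25395 = -25453$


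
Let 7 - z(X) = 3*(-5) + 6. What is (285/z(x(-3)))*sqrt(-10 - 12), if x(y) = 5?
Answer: 285*I*sqrt(22)/16 ≈ 83.548*I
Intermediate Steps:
z(X) = 16 (z(X) = 7 - (3*(-5) + 6) = 7 - (-15 + 6) = 7 - 1*(-9) = 7 + 9 = 16)
(285/z(x(-3)))*sqrt(-10 - 12) = (285/16)*sqrt(-10 - 12) = (285*(1/16))*sqrt(-22) = 285*(I*sqrt(22))/16 = 285*I*sqrt(22)/16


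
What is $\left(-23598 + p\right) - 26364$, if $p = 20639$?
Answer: $-29323$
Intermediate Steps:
$\left(-23598 + p\right) - 26364 = \left(-23598 + 20639\right) - 26364 = -2959 - 26364 = -29323$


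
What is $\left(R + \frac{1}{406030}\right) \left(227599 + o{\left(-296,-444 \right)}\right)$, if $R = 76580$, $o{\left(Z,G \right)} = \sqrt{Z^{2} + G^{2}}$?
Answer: $\frac{7076912642690199}{406030} + \frac{2300939527674 \sqrt{13}}{203015} \approx 1.747 \cdot 10^{10}$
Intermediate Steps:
$o{\left(Z,G \right)} = \sqrt{G^{2} + Z^{2}}$
$\left(R + \frac{1}{406030}\right) \left(227599 + o{\left(-296,-444 \right)}\right) = \left(76580 + \frac{1}{406030}\right) \left(227599 + \sqrt{\left(-444\right)^{2} + \left(-296\right)^{2}}\right) = \left(76580 + \frac{1}{406030}\right) \left(227599 + \sqrt{197136 + 87616}\right) = \frac{31093777401 \left(227599 + \sqrt{284752}\right)}{406030} = \frac{31093777401 \left(227599 + 148 \sqrt{13}\right)}{406030} = \frac{7076912642690199}{406030} + \frac{2300939527674 \sqrt{13}}{203015}$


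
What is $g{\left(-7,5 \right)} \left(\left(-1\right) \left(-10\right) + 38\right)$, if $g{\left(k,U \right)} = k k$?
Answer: $2352$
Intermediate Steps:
$g{\left(k,U \right)} = k^{2}$
$g{\left(-7,5 \right)} \left(\left(-1\right) \left(-10\right) + 38\right) = \left(-7\right)^{2} \left(\left(-1\right) \left(-10\right) + 38\right) = 49 \left(10 + 38\right) = 49 \cdot 48 = 2352$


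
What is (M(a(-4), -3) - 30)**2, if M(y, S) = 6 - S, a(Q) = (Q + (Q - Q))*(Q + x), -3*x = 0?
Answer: 441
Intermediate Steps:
x = 0 (x = -1/3*0 = 0)
a(Q) = Q**2 (a(Q) = (Q + (Q - Q))*(Q + 0) = (Q + 0)*Q = Q*Q = Q**2)
(M(a(-4), -3) - 30)**2 = ((6 - 1*(-3)) - 30)**2 = ((6 + 3) - 30)**2 = (9 - 30)**2 = (-21)**2 = 441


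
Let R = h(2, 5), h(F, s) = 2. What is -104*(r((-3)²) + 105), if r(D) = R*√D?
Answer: -11544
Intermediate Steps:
R = 2
r(D) = 2*√D
-104*(r((-3)²) + 105) = -104*(2*√((-3)²) + 105) = -104*(2*√9 + 105) = -104*(2*3 + 105) = -104*(6 + 105) = -104*111 = -11544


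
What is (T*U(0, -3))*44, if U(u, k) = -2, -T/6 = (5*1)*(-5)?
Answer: -13200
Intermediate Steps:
T = 150 (T = -6*5*1*(-5) = -30*(-5) = -6*(-25) = 150)
(T*U(0, -3))*44 = (150*(-2))*44 = -300*44 = -13200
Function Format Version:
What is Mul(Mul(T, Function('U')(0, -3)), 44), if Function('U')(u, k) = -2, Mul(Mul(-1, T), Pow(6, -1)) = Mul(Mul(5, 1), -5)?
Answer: -13200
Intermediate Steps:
T = 150 (T = Mul(-6, Mul(Mul(5, 1), -5)) = Mul(-6, Mul(5, -5)) = Mul(-6, -25) = 150)
Mul(Mul(T, Function('U')(0, -3)), 44) = Mul(Mul(150, -2), 44) = Mul(-300, 44) = -13200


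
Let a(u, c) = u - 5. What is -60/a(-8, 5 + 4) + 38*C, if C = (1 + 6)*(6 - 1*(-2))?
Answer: 27724/13 ≈ 2132.6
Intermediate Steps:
a(u, c) = -5 + u
C = 56 (C = 7*(6 + 2) = 7*8 = 56)
-60/a(-8, 5 + 4) + 38*C = -60/(-5 - 8) + 38*56 = -60/(-13) + 2128 = -60*(-1/13) + 2128 = 60/13 + 2128 = 27724/13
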